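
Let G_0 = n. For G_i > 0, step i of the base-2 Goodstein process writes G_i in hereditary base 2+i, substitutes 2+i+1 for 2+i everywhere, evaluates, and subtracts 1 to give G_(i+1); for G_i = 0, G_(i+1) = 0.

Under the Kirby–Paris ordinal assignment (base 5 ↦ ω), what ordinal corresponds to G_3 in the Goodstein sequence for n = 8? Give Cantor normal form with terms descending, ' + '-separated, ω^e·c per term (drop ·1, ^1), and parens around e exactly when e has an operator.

ω^ω·2 + ω^2·2 + ω·2

8 —HB2→ 2^(2 + 1) —bump→ 3^(3 + 1) = 81 —(−1)→ 80
80 —HB3→ 2·3^3 + 2·3^2 + 2·3 + 2 —bump→ 2·4^4 + 2·4^2 + 2·4 + 2 = 554 —(−1)→ 553
553 —HB4→ 2·4^4 + 2·4^2 + 2·4 + 1 —bump→ 2·5^5 + 2·5^2 + 2·5 + 1 = 6311 —(−1)→ 6310
6310 —HB5→ 2·5^5 + 2·5^2 + 2·5 —bump→ 2·6^6 + 2·6^2 + 2·6 = 93396 —(−1)→ 93395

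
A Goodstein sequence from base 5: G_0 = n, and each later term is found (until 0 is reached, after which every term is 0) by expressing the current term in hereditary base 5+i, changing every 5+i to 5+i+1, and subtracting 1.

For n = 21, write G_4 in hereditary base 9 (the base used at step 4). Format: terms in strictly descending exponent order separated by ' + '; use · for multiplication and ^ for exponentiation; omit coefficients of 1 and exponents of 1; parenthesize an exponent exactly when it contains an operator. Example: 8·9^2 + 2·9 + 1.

3·9 + 4

[0] 21 ≡ 4·5 + 1 (base 5). Lift 6: 25. −1: 24.
[1] 24 ≡ 4·6 (base 6). Lift 7: 28. −1: 27.
[2] 27 ≡ 3·7 + 6 (base 7). Lift 8: 30. −1: 29.
[3] 29 ≡ 3·8 + 5 (base 8). Lift 9: 32. −1: 31.
[4] 31 ≡ 3·9 + 4 (base 9). Lift 10: 34. −1: 33.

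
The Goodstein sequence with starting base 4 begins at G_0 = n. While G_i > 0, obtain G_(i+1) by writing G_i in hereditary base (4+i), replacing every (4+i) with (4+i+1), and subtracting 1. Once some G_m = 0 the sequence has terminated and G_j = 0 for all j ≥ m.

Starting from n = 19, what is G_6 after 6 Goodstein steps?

[0] 19 ≡ 4^2 + 3 (base 4). Lift 5: 28. −1: 27.
[1] 27 ≡ 5^2 + 2 (base 5). Lift 6: 38. −1: 37.
[2] 37 ≡ 6^2 + 1 (base 6). Lift 7: 50. −1: 49.
[3] 49 ≡ 7^2 (base 7). Lift 8: 64. −1: 63.
[4] 63 ≡ 7·8 + 7 (base 8). Lift 9: 70. −1: 69.
[5] 69 ≡ 7·9 + 6 (base 9). Lift 10: 76. −1: 75.
[6] 75 ≡ 7·10 + 5 (base 10). Lift 11: 82. −1: 81.

75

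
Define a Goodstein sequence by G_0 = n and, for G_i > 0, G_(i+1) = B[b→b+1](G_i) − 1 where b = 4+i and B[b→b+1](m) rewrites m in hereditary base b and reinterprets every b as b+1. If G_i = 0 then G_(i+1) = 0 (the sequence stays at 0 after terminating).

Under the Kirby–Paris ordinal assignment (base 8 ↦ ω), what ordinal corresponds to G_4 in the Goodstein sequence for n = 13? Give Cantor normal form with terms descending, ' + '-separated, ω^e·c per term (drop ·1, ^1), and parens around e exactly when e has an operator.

ω·2 + 3

base 4: 13 = 3·4 + 1; at 5: 3·5 + 1 = 16; next = 15
base 5: 15 = 3·5; at 6: 3·6 = 18; next = 17
base 6: 17 = 2·6 + 5; at 7: 2·7 + 5 = 19; next = 18
base 7: 18 = 2·7 + 4; at 8: 2·8 + 4 = 20; next = 19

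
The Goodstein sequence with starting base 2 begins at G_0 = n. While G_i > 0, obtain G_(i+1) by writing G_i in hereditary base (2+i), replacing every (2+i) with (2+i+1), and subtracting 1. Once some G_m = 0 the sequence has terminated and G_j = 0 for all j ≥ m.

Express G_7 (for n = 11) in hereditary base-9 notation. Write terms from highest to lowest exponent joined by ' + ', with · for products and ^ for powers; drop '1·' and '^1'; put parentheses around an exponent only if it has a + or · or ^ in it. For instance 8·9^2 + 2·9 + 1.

base 2: 11 = 2^(2 + 1) + 2 + 1; at 3: 3^(3 + 1) + 3 + 1 = 85; next = 84
base 3: 84 = 3^(3 + 1) + 3; at 4: 4^(4 + 1) + 4 = 1028; next = 1027
base 4: 1027 = 4^(4 + 1) + 3; at 5: 5^(5 + 1) + 3 = 15628; next = 15627
base 5: 15627 = 5^(5 + 1) + 2; at 6: 6^(6 + 1) + 2 = 279938; next = 279937
base 6: 279937 = 6^(6 + 1) + 1; at 7: 7^(7 + 1) + 1 = 5764802; next = 5764801
base 7: 5764801 = 7^(7 + 1); at 8: 8^(8 + 1) = 134217728; next = 134217727
base 8: 134217727 = 7·8^8 + 7·8^7 + 7·8^6 + 7·8^5 + 7·8^4 + 7·8^3 + 7·8^2 + 7·8 + 7; at 9: 7·9^9 + 7·9^7 + 7·9^6 + 7·9^5 + 7·9^4 + 7·9^3 + 7·9^2 + 7·9 + 7 = 2749609303; next = 2749609302

7·9^9 + 7·9^7 + 7·9^6 + 7·9^5 + 7·9^4 + 7·9^3 + 7·9^2 + 7·9 + 6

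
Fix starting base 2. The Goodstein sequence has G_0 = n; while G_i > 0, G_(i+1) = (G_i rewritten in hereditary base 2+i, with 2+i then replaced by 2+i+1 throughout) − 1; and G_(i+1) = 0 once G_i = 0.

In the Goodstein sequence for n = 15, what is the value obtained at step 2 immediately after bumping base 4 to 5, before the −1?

(0) 15|_2 = 2^(2 + 1) + 2^2 + 2 + 1 ↦ 3^(3 + 1) + 3^3 + 3 + 1|_3 = 112 ⇒ 111
(1) 111|_3 = 3^(3 + 1) + 3^3 + 3 ↦ 4^(4 + 1) + 4^4 + 4|_4 = 1284 ⇒ 1283
(2) 1283|_4 = 4^(4 + 1) + 4^4 + 3 ↦ 5^(5 + 1) + 5^5 + 3|_5 = 18753 ⇒ 18752

18753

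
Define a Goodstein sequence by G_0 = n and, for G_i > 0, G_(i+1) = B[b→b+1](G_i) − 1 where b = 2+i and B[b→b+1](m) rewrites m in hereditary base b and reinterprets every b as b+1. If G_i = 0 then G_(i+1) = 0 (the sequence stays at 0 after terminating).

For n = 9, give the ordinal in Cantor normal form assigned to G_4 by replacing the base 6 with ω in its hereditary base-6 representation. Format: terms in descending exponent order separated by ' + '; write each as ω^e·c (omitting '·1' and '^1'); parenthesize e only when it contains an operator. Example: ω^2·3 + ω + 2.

ω^ω·3 + ω^3·3 + ω^2·3 + ω·3 + 1

base 2: 9 = 2^(2 + 1) + 1; at 3: 3^(3 + 1) + 1 = 82; next = 81
base 3: 81 = 3^(3 + 1); at 4: 4^(4 + 1) = 1024; next = 1023
base 4: 1023 = 3·4^4 + 3·4^3 + 3·4^2 + 3·4 + 3; at 5: 3·5^5 + 3·5^3 + 3·5^2 + 3·5 + 3 = 9843; next = 9842
base 5: 9842 = 3·5^5 + 3·5^3 + 3·5^2 + 3·5 + 2; at 6: 3·6^6 + 3·6^3 + 3·6^2 + 3·6 + 2 = 140744; next = 140743
base 6: 140743 = 3·6^6 + 3·6^3 + 3·6^2 + 3·6 + 1; at 7: 3·7^7 + 3·7^3 + 3·7^2 + 3·7 + 1 = 2471827; next = 2471826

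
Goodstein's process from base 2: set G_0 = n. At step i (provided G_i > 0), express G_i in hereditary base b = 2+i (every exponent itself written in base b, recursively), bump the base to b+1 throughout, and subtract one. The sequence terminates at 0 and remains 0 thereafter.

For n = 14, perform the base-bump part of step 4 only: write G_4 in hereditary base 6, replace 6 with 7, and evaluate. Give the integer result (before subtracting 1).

step 0: 14 = 2^(2 + 1) + 2^2 + 2; sub 3 for 2: 3^(3 + 1) + 3^3 + 3; = 111; G_1 = 111−1 = 110
step 1: 110 = 3^(3 + 1) + 3^3 + 2; sub 4 for 3: 4^(4 + 1) + 4^4 + 2; = 1282; G_2 = 1282−1 = 1281
step 2: 1281 = 4^(4 + 1) + 4^4 + 1; sub 5 for 4: 5^(5 + 1) + 5^5 + 1; = 18751; G_3 = 18751−1 = 18750
step 3: 18750 = 5^(5 + 1) + 5^5; sub 6 for 5: 6^(6 + 1) + 6^6; = 326592; G_4 = 326592−1 = 326591
step 4: 326591 = 6^(6 + 1) + 5·6^5 + 5·6^4 + 5·6^3 + 5·6^2 + 5·6 + 5; sub 7 for 6: 7^(7 + 1) + 5·7^5 + 5·7^4 + 5·7^3 + 5·7^2 + 5·7 + 5; = 5862841; G_5 = 5862841−1 = 5862840

5862841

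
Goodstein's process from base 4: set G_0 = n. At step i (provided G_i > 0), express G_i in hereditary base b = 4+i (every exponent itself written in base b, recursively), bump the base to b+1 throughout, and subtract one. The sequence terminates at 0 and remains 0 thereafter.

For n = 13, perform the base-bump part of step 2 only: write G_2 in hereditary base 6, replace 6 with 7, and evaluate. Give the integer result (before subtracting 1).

19

13 —HB4→ 3·4 + 1 —bump→ 3·5 + 1 = 16 —(−1)→ 15
15 —HB5→ 3·5 —bump→ 3·6 = 18 —(−1)→ 17
17 —HB6→ 2·6 + 5 —bump→ 2·7 + 5 = 19 —(−1)→ 18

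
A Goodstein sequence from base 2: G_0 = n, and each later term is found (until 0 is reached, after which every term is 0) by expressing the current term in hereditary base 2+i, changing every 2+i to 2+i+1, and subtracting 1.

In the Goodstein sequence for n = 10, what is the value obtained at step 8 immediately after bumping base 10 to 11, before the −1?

G_0 = 10. HB_2(10) = 2^(2 + 1) + 2. Bump = 84. G_1 = 83.
G_1 = 83. HB_3(83) = 3^(3 + 1) + 2. Bump = 1026. G_2 = 1025.
G_2 = 1025. HB_4(1025) = 4^(4 + 1) + 1. Bump = 15626. G_3 = 15625.
G_3 = 15625. HB_5(15625) = 5^(5 + 1). Bump = 279936. G_4 = 279935.
G_4 = 279935. HB_6(279935) = 5·6^6 + 5·6^5 + 5·6^4 + 5·6^3 + 5·6^2 + 5·6 + 5. Bump = 4215755. G_5 = 4215754.
G_5 = 4215754. HB_7(4215754) = 5·7^7 + 5·7^5 + 5·7^4 + 5·7^3 + 5·7^2 + 5·7 + 4. Bump = 84073324. G_6 = 84073323.
G_6 = 84073323. HB_8(84073323) = 5·8^8 + 5·8^5 + 5·8^4 + 5·8^3 + 5·8^2 + 5·8 + 3. Bump = 1937434593. G_7 = 1937434592.
G_7 = 1937434592. HB_9(1937434592) = 5·9^9 + 5·9^5 + 5·9^4 + 5·9^3 + 5·9^2 + 5·9 + 2. Bump = 50000555552. G_8 = 50000555551.

1426559238831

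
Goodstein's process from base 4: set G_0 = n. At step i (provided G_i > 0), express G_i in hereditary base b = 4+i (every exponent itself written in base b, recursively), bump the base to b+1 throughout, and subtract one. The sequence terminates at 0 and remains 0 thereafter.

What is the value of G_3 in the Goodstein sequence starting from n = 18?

(0) 18|_4 = 4^2 + 2 ↦ 5^2 + 2|_5 = 27 ⇒ 26
(1) 26|_5 = 5^2 + 1 ↦ 6^2 + 1|_6 = 37 ⇒ 36
(2) 36|_6 = 6^2 ↦ 7^2|_7 = 49 ⇒ 48
(3) 48|_7 = 6·7 + 6 ↦ 6·8 + 6|_8 = 54 ⇒ 53

48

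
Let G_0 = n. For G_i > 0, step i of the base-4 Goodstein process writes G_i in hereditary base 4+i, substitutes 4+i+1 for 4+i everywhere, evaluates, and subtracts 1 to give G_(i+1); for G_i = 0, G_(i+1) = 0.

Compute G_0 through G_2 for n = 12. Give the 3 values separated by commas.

12, 14, 15

base 4: 12 = 3·4; at 5: 3·5 = 15; next = 14
base 5: 14 = 2·5 + 4; at 6: 2·6 + 4 = 16; next = 15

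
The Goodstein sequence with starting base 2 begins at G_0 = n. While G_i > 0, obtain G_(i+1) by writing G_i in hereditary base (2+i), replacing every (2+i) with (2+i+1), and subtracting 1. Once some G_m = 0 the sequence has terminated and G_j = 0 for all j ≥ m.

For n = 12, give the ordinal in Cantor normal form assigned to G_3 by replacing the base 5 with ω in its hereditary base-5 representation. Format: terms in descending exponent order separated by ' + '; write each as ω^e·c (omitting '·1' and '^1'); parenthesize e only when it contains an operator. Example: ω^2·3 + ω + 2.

ω^(ω + 1) + ω^2·2 + ω·2

i=0: 12 = 2^(2 + 1) + 2^2 (b=2); 2→3: 3^(3 + 1) + 3^3 = 108; 108−1 = 107
i=1: 107 = 3^(3 + 1) + 2·3^2 + 2·3 + 2 (b=3); 3→4: 4^(4 + 1) + 2·4^2 + 2·4 + 2 = 1066; 1066−1 = 1065
i=2: 1065 = 4^(4 + 1) + 2·4^2 + 2·4 + 1 (b=4); 4→5: 5^(5 + 1) + 2·5^2 + 2·5 + 1 = 15686; 15686−1 = 15685
i=3: 15685 = 5^(5 + 1) + 2·5^2 + 2·5 (b=5); 5→6: 6^(6 + 1) + 2·6^2 + 2·6 = 280020; 280020−1 = 280019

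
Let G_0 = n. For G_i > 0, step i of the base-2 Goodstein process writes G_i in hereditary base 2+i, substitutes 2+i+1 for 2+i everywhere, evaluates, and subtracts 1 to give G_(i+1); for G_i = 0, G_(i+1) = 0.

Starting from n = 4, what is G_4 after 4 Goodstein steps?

i=0: 4 = 2^2 (b=2); 2→3: 3^3 = 27; 27−1 = 26
i=1: 26 = 2·3^2 + 2·3 + 2 (b=3); 3→4: 2·4^2 + 2·4 + 2 = 42; 42−1 = 41
i=2: 41 = 2·4^2 + 2·4 + 1 (b=4); 4→5: 2·5^2 + 2·5 + 1 = 61; 61−1 = 60
i=3: 60 = 2·5^2 + 2·5 (b=5); 5→6: 2·6^2 + 2·6 = 84; 84−1 = 83

83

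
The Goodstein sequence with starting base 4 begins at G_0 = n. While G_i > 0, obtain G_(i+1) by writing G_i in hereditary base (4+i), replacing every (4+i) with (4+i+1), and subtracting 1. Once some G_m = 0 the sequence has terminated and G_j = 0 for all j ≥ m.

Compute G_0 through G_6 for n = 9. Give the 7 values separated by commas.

G_0 = 9. HB_4(9) = 2·4 + 1. Bump = 11. G_1 = 10.
G_1 = 10. HB_5(10) = 2·5. Bump = 12. G_2 = 11.
G_2 = 11. HB_6(11) = 6 + 5. Bump = 12. G_3 = 11.
G_3 = 11. HB_7(11) = 7 + 4. Bump = 12. G_4 = 11.
G_4 = 11. HB_8(11) = 8 + 3. Bump = 12. G_5 = 11.
G_5 = 11. HB_9(11) = 9 + 2. Bump = 12. G_6 = 11.

9, 10, 11, 11, 11, 11, 11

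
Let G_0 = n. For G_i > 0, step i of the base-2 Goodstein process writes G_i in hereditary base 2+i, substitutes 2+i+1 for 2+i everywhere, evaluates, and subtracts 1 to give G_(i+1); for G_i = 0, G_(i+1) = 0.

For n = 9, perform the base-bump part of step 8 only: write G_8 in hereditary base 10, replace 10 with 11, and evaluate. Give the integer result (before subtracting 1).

G_0=9  [base 2] 2^(2 + 1) + 1  →[2↦3]→  3^(3 + 1) + 1 = 82  −1 ⇒ G_1=81
G_1=81  [base 3] 3^(3 + 1)  →[3↦4]→  4^(4 + 1) = 1024  −1 ⇒ G_2=1023
G_2=1023  [base 4] 3·4^4 + 3·4^3 + 3·4^2 + 3·4 + 3  →[4↦5]→  3·5^5 + 3·5^3 + 3·5^2 + 3·5 + 3 = 9843  −1 ⇒ G_3=9842
G_3=9842  [base 5] 3·5^5 + 3·5^3 + 3·5^2 + 3·5 + 2  →[5↦6]→  3·6^6 + 3·6^3 + 3·6^2 + 3·6 + 2 = 140744  −1 ⇒ G_4=140743
G_4=140743  [base 6] 3·6^6 + 3·6^3 + 3·6^2 + 3·6 + 1  →[6↦7]→  3·7^7 + 3·7^3 + 3·7^2 + 3·7 + 1 = 2471827  −1 ⇒ G_5=2471826
G_5=2471826  [base 7] 3·7^7 + 3·7^3 + 3·7^2 + 3·7  →[7↦8]→  3·8^8 + 3·8^3 + 3·8^2 + 3·8 = 50333400  −1 ⇒ G_6=50333399
G_6=50333399  [base 8] 3·8^8 + 3·8^3 + 3·8^2 + 2·8 + 7  →[8↦9]→  3·9^9 + 3·9^3 + 3·9^2 + 2·9 + 7 = 1162263922  −1 ⇒ G_7=1162263921
G_7=1162263921  [base 9] 3·9^9 + 3·9^3 + 3·9^2 + 2·9 + 6  →[9↦10]→  3·10^10 + 3·10^3 + 3·10^2 + 2·10 + 6 = 30000003326  −1 ⇒ G_8=30000003325
G_8=30000003325  [base 10] 3·10^10 + 3·10^3 + 3·10^2 + 2·10 + 5  →[10↦11]→  3·11^11 + 3·11^3 + 3·11^2 + 2·11 + 5 = 855935016216  −1 ⇒ G_9=855935016215

855935016216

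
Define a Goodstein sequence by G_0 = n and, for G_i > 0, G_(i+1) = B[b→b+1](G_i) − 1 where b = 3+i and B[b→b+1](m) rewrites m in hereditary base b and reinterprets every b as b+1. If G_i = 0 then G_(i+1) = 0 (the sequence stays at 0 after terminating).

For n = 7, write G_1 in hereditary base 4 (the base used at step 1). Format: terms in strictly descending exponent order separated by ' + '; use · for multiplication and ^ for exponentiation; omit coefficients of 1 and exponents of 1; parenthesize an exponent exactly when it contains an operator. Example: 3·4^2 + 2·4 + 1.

i=0: 7 = 2·3 + 1 (b=3); 3→4: 2·4 + 1 = 9; 9−1 = 8
i=1: 8 = 2·4 (b=4); 4→5: 2·5 = 10; 10−1 = 9

2·4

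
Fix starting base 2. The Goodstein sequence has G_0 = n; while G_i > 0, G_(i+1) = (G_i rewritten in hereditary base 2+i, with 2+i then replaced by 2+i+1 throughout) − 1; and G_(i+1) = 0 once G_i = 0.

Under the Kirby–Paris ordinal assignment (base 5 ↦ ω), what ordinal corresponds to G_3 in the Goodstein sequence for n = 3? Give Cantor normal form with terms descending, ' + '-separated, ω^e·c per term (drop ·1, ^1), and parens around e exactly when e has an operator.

(0) 3|_2 = 2 + 1 ↦ 3 + 1|_3 = 4 ⇒ 3
(1) 3|_3 = 3 ↦ 4|_4 = 4 ⇒ 3
(2) 3|_4 = 3 ↦ 3|_5 = 3 ⇒ 2
(3) 2|_5 = 2 ↦ 2|_6 = 2 ⇒ 1

2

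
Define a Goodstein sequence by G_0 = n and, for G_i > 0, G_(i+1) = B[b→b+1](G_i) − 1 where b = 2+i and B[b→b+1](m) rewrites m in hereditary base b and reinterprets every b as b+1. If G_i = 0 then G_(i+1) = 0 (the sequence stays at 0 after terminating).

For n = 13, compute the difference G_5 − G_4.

base 2: 13 = 2^(2 + 1) + 2^2 + 1; at 3: 3^(3 + 1) + 3^3 + 1 = 109; next = 108
base 3: 108 = 3^(3 + 1) + 3^3; at 4: 4^(4 + 1) + 4^4 = 1280; next = 1279
base 4: 1279 = 4^(4 + 1) + 3·4^3 + 3·4^2 + 3·4 + 3; at 5: 5^(5 + 1) + 3·5^3 + 3·5^2 + 3·5 + 3 = 16093; next = 16092
base 5: 16092 = 5^(5 + 1) + 3·5^3 + 3·5^2 + 3·5 + 2; at 6: 6^(6 + 1) + 3·6^3 + 3·6^2 + 3·6 + 2 = 280712; next = 280711
base 6: 280711 = 6^(6 + 1) + 3·6^3 + 3·6^2 + 3·6 + 1; at 7: 7^(7 + 1) + 3·7^3 + 3·7^2 + 3·7 + 1 = 5765999; next = 5765998

5485287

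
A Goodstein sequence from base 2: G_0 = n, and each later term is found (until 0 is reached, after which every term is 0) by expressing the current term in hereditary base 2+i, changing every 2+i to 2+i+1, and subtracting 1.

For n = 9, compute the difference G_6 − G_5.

i=0: 9 = 2^(2 + 1) + 1 (b=2); 2→3: 3^(3 + 1) + 1 = 82; 82−1 = 81
i=1: 81 = 3^(3 + 1) (b=3); 3→4: 4^(4 + 1) = 1024; 1024−1 = 1023
i=2: 1023 = 3·4^4 + 3·4^3 + 3·4^2 + 3·4 + 3 (b=4); 4→5: 3·5^5 + 3·5^3 + 3·5^2 + 3·5 + 3 = 9843; 9843−1 = 9842
i=3: 9842 = 3·5^5 + 3·5^3 + 3·5^2 + 3·5 + 2 (b=5); 5→6: 3·6^6 + 3·6^3 + 3·6^2 + 3·6 + 2 = 140744; 140744−1 = 140743
i=4: 140743 = 3·6^6 + 3·6^3 + 3·6^2 + 3·6 + 1 (b=6); 6→7: 3·7^7 + 3·7^3 + 3·7^2 + 3·7 + 1 = 2471827; 2471827−1 = 2471826
i=5: 2471826 = 3·7^7 + 3·7^3 + 3·7^2 + 3·7 (b=7); 7→8: 3·8^8 + 3·8^3 + 3·8^2 + 3·8 = 50333400; 50333400−1 = 50333399

47861573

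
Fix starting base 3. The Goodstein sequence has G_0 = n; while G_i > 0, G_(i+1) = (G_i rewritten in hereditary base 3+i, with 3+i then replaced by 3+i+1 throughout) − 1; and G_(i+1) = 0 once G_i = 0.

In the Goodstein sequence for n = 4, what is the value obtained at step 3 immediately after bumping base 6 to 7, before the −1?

base 3: 4 = 3 + 1; at 4: 4 + 1 = 5; next = 4
base 4: 4 = 4; at 5: 5 = 5; next = 4
base 5: 4 = 4; at 6: 4 = 4; next = 3
base 6: 3 = 3; at 7: 3 = 3; next = 2

3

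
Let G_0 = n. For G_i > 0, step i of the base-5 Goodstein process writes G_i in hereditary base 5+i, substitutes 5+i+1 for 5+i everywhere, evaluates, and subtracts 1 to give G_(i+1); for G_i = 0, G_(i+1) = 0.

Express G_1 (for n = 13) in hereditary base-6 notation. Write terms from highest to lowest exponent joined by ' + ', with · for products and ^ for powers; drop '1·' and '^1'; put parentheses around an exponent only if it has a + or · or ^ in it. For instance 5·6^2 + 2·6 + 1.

G_0 = 13. HB_5(13) = 2·5 + 3. Bump = 15. G_1 = 14.
G_1 = 14. HB_6(14) = 2·6 + 2. Bump = 16. G_2 = 15.

2·6 + 2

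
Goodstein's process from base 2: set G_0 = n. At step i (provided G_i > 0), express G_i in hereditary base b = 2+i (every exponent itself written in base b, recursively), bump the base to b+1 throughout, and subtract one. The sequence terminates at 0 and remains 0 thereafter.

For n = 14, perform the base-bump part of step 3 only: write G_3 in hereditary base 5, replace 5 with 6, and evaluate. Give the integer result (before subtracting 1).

[0] 14 ≡ 2^(2 + 1) + 2^2 + 2 (base 2). Lift 3: 111. −1: 110.
[1] 110 ≡ 3^(3 + 1) + 3^3 + 2 (base 3). Lift 4: 1282. −1: 1281.
[2] 1281 ≡ 4^(4 + 1) + 4^4 + 1 (base 4). Lift 5: 18751. −1: 18750.
[3] 18750 ≡ 5^(5 + 1) + 5^5 (base 5). Lift 6: 326592. −1: 326591.

326592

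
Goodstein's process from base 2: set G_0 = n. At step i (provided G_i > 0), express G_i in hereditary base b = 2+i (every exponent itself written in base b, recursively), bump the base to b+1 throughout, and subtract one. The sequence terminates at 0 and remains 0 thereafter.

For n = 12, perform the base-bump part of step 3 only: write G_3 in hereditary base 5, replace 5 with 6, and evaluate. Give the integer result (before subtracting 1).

i=0: 12 = 2^(2 + 1) + 2^2 (b=2); 2→3: 3^(3 + 1) + 3^3 = 108; 108−1 = 107
i=1: 107 = 3^(3 + 1) + 2·3^2 + 2·3 + 2 (b=3); 3→4: 4^(4 + 1) + 2·4^2 + 2·4 + 2 = 1066; 1066−1 = 1065
i=2: 1065 = 4^(4 + 1) + 2·4^2 + 2·4 + 1 (b=4); 4→5: 5^(5 + 1) + 2·5^2 + 2·5 + 1 = 15686; 15686−1 = 15685
i=3: 15685 = 5^(5 + 1) + 2·5^2 + 2·5 (b=5); 5→6: 6^(6 + 1) + 2·6^2 + 2·6 = 280020; 280020−1 = 280019

280020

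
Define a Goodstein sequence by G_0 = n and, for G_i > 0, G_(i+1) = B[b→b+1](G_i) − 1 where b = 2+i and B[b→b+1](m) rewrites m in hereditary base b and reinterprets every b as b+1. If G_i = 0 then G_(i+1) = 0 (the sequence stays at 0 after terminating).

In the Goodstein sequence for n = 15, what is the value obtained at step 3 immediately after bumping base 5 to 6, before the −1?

(0) 15|_2 = 2^(2 + 1) + 2^2 + 2 + 1 ↦ 3^(3 + 1) + 3^3 + 3 + 1|_3 = 112 ⇒ 111
(1) 111|_3 = 3^(3 + 1) + 3^3 + 3 ↦ 4^(4 + 1) + 4^4 + 4|_4 = 1284 ⇒ 1283
(2) 1283|_4 = 4^(4 + 1) + 4^4 + 3 ↦ 5^(5 + 1) + 5^5 + 3|_5 = 18753 ⇒ 18752
(3) 18752|_5 = 5^(5 + 1) + 5^5 + 2 ↦ 6^(6 + 1) + 6^6 + 2|_6 = 326594 ⇒ 326593

326594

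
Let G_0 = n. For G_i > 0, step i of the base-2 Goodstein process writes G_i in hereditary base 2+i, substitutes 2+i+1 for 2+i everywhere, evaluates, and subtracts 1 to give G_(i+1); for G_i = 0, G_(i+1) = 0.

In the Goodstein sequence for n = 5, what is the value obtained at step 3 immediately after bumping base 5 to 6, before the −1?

776

base 2: 5 = 2^2 + 1; at 3: 3^3 + 1 = 28; next = 27
base 3: 27 = 3^3; at 4: 4^4 = 256; next = 255
base 4: 255 = 3·4^3 + 3·4^2 + 3·4 + 3; at 5: 3·5^3 + 3·5^2 + 3·5 + 3 = 468; next = 467
base 5: 467 = 3·5^3 + 3·5^2 + 3·5 + 2; at 6: 3·6^3 + 3·6^2 + 3·6 + 2 = 776; next = 775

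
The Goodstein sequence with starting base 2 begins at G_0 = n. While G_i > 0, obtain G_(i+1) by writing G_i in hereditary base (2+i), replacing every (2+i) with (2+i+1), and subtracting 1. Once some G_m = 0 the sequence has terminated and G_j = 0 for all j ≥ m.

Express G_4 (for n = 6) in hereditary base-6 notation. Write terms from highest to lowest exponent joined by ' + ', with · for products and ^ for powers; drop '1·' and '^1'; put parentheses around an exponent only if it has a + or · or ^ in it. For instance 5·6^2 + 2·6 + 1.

5·6^5 + 5·6^4 + 5·6^3 + 5·6^2 + 5·6 + 5

base 2: 6 = 2^2 + 2; at 3: 3^3 + 3 = 30; next = 29
base 3: 29 = 3^3 + 2; at 4: 4^4 + 2 = 258; next = 257
base 4: 257 = 4^4 + 1; at 5: 5^5 + 1 = 3126; next = 3125
base 5: 3125 = 5^5; at 6: 6^6 = 46656; next = 46655
base 6: 46655 = 5·6^5 + 5·6^4 + 5·6^3 + 5·6^2 + 5·6 + 5; at 7: 5·7^5 + 5·7^4 + 5·7^3 + 5·7^2 + 5·7 + 5 = 98040; next = 98039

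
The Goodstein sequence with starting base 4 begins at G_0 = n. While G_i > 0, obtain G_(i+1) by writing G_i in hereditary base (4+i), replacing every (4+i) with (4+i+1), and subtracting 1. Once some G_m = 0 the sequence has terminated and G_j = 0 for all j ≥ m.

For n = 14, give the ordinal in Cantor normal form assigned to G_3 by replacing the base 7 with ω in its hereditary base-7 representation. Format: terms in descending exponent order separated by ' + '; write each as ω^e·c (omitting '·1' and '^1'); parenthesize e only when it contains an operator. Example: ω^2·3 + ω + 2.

i=0: 14 = 3·4 + 2 (b=4); 4→5: 3·5 + 2 = 17; 17−1 = 16
i=1: 16 = 3·5 + 1 (b=5); 5→6: 3·6 + 1 = 19; 19−1 = 18
i=2: 18 = 3·6 (b=6); 6→7: 3·7 = 21; 21−1 = 20
i=3: 20 = 2·7 + 6 (b=7); 7→8: 2·8 + 6 = 22; 22−1 = 21

ω·2 + 6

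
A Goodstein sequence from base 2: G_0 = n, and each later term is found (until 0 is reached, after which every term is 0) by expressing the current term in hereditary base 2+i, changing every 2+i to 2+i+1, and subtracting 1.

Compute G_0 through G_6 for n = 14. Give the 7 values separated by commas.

14, 110, 1281, 18750, 326591, 5862840, 134404971

[0] 14 ≡ 2^(2 + 1) + 2^2 + 2 (base 2). Lift 3: 111. −1: 110.
[1] 110 ≡ 3^(3 + 1) + 3^3 + 2 (base 3). Lift 4: 1282. −1: 1281.
[2] 1281 ≡ 4^(4 + 1) + 4^4 + 1 (base 4). Lift 5: 18751. −1: 18750.
[3] 18750 ≡ 5^(5 + 1) + 5^5 (base 5). Lift 6: 326592. −1: 326591.
[4] 326591 ≡ 6^(6 + 1) + 5·6^5 + 5·6^4 + 5·6^3 + 5·6^2 + 5·6 + 5 (base 6). Lift 7: 5862841. −1: 5862840.
[5] 5862840 ≡ 7^(7 + 1) + 5·7^5 + 5·7^4 + 5·7^3 + 5·7^2 + 5·7 + 4 (base 7). Lift 8: 134404972. −1: 134404971.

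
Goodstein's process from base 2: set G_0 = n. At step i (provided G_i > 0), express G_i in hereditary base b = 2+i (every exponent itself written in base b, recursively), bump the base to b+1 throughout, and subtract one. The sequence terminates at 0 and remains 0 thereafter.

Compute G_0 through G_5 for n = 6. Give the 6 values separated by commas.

step 0: 6 = 2^2 + 2; sub 3 for 2: 3^3 + 3; = 30; G_1 = 30−1 = 29
step 1: 29 = 3^3 + 2; sub 4 for 3: 4^4 + 2; = 258; G_2 = 258−1 = 257
step 2: 257 = 4^4 + 1; sub 5 for 4: 5^5 + 1; = 3126; G_3 = 3126−1 = 3125
step 3: 3125 = 5^5; sub 6 for 5: 6^6; = 46656; G_4 = 46656−1 = 46655
step 4: 46655 = 5·6^5 + 5·6^4 + 5·6^3 + 5·6^2 + 5·6 + 5; sub 7 for 6: 5·7^5 + 5·7^4 + 5·7^3 + 5·7^2 + 5·7 + 5; = 98040; G_5 = 98040−1 = 98039

6, 29, 257, 3125, 46655, 98039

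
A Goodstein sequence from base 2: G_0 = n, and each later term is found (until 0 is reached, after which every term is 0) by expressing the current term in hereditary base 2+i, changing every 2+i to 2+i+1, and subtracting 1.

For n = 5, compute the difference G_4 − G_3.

308

5 —HB2→ 2^2 + 1 —bump→ 3^3 + 1 = 28 —(−1)→ 27
27 —HB3→ 3^3 —bump→ 4^4 = 256 —(−1)→ 255
255 —HB4→ 3·4^3 + 3·4^2 + 3·4 + 3 —bump→ 3·5^3 + 3·5^2 + 3·5 + 3 = 468 —(−1)→ 467
467 —HB5→ 3·5^3 + 3·5^2 + 3·5 + 2 —bump→ 3·6^3 + 3·6^2 + 3·6 + 2 = 776 —(−1)→ 775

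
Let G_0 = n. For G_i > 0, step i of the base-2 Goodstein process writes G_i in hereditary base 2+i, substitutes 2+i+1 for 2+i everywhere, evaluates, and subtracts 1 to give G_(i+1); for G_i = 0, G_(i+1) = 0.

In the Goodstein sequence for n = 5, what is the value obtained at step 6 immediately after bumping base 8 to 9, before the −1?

2455

G_0 = 5. HB_2(5) = 2^2 + 1. Bump = 28. G_1 = 27.
G_1 = 27. HB_3(27) = 3^3. Bump = 256. G_2 = 255.
G_2 = 255. HB_4(255) = 3·4^3 + 3·4^2 + 3·4 + 3. Bump = 468. G_3 = 467.
G_3 = 467. HB_5(467) = 3·5^3 + 3·5^2 + 3·5 + 2. Bump = 776. G_4 = 775.
G_4 = 775. HB_6(775) = 3·6^3 + 3·6^2 + 3·6 + 1. Bump = 1198. G_5 = 1197.
G_5 = 1197. HB_7(1197) = 3·7^3 + 3·7^2 + 3·7. Bump = 1752. G_6 = 1751.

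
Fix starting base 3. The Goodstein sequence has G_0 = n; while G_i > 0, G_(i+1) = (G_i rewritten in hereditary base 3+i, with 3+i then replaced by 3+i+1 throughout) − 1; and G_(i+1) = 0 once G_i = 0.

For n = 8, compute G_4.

11

base 3: 8 = 2·3 + 2; at 4: 2·4 + 2 = 10; next = 9
base 4: 9 = 2·4 + 1; at 5: 2·5 + 1 = 11; next = 10
base 5: 10 = 2·5; at 6: 2·6 = 12; next = 11
base 6: 11 = 6 + 5; at 7: 7 + 5 = 12; next = 11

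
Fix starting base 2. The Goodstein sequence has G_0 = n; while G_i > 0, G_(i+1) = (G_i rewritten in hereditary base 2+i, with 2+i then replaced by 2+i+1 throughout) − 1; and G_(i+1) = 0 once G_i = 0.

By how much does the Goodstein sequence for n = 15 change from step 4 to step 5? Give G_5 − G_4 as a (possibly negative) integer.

6261751

step 0: 15 = 2^(2 + 1) + 2^2 + 2 + 1; sub 3 for 2: 3^(3 + 1) + 3^3 + 3 + 1; = 112; G_1 = 112−1 = 111
step 1: 111 = 3^(3 + 1) + 3^3 + 3; sub 4 for 3: 4^(4 + 1) + 4^4 + 4; = 1284; G_2 = 1284−1 = 1283
step 2: 1283 = 4^(4 + 1) + 4^4 + 3; sub 5 for 4: 5^(5 + 1) + 5^5 + 3; = 18753; G_3 = 18753−1 = 18752
step 3: 18752 = 5^(5 + 1) + 5^5 + 2; sub 6 for 5: 6^(6 + 1) + 6^6 + 2; = 326594; G_4 = 326594−1 = 326593
step 4: 326593 = 6^(6 + 1) + 6^6 + 1; sub 7 for 6: 7^(7 + 1) + 7^7 + 1; = 6588345; G_5 = 6588345−1 = 6588344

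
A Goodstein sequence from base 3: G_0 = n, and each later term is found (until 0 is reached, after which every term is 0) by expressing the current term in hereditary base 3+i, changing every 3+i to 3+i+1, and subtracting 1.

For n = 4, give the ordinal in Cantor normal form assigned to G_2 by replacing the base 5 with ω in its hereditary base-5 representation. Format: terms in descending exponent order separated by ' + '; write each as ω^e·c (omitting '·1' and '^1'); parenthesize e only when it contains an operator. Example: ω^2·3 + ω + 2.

i=0: 4 = 3 + 1 (b=3); 3→4: 4 + 1 = 5; 5−1 = 4
i=1: 4 = 4 (b=4); 4→5: 5 = 5; 5−1 = 4
i=2: 4 = 4 (b=5); 5→6: 4 = 4; 4−1 = 3

4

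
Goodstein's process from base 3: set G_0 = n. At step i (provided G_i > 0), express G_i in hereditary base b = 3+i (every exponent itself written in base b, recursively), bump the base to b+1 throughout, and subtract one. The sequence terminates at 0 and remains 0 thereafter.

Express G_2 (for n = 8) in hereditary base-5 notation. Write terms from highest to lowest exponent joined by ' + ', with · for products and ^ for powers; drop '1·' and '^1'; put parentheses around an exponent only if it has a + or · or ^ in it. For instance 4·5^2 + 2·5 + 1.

2·5

base 3: 8 = 2·3 + 2; at 4: 2·4 + 2 = 10; next = 9
base 4: 9 = 2·4 + 1; at 5: 2·5 + 1 = 11; next = 10
base 5: 10 = 2·5; at 6: 2·6 = 12; next = 11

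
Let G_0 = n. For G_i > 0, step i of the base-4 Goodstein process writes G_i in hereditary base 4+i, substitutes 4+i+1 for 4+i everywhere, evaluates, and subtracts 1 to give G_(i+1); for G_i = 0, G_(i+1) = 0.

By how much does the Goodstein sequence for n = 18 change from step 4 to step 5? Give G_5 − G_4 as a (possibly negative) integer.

5

(0) 18|_4 = 4^2 + 2 ↦ 5^2 + 2|_5 = 27 ⇒ 26
(1) 26|_5 = 5^2 + 1 ↦ 6^2 + 1|_6 = 37 ⇒ 36
(2) 36|_6 = 6^2 ↦ 7^2|_7 = 49 ⇒ 48
(3) 48|_7 = 6·7 + 6 ↦ 6·8 + 6|_8 = 54 ⇒ 53
(4) 53|_8 = 6·8 + 5 ↦ 6·9 + 5|_9 = 59 ⇒ 58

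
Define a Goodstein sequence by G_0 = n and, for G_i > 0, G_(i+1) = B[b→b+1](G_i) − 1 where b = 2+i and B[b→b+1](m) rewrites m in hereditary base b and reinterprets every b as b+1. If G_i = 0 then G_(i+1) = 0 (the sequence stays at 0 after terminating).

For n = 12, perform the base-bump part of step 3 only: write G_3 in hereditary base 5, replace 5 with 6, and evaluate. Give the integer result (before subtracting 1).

[0] 12 ≡ 2^(2 + 1) + 2^2 (base 2). Lift 3: 108. −1: 107.
[1] 107 ≡ 3^(3 + 1) + 2·3^2 + 2·3 + 2 (base 3). Lift 4: 1066. −1: 1065.
[2] 1065 ≡ 4^(4 + 1) + 2·4^2 + 2·4 + 1 (base 4). Lift 5: 15686. −1: 15685.
[3] 15685 ≡ 5^(5 + 1) + 2·5^2 + 2·5 (base 5). Lift 6: 280020. −1: 280019.

280020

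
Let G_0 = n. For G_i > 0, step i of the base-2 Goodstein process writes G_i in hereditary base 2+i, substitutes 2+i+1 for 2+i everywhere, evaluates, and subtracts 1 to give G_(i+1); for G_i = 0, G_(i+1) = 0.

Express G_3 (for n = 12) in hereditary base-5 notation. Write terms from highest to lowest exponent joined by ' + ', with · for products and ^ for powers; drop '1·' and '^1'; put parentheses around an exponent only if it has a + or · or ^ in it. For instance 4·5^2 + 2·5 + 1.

12 —HB2→ 2^(2 + 1) + 2^2 —bump→ 3^(3 + 1) + 3^3 = 108 —(−1)→ 107
107 —HB3→ 3^(3 + 1) + 2·3^2 + 2·3 + 2 —bump→ 4^(4 + 1) + 2·4^2 + 2·4 + 2 = 1066 —(−1)→ 1065
1065 —HB4→ 4^(4 + 1) + 2·4^2 + 2·4 + 1 —bump→ 5^(5 + 1) + 2·5^2 + 2·5 + 1 = 15686 —(−1)→ 15685
15685 —HB5→ 5^(5 + 1) + 2·5^2 + 2·5 —bump→ 6^(6 + 1) + 2·6^2 + 2·6 = 280020 —(−1)→ 280019

5^(5 + 1) + 2·5^2 + 2·5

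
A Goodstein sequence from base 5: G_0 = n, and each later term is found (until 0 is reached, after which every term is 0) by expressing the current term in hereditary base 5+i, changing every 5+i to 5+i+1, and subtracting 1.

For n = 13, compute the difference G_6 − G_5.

13 —HB5→ 2·5 + 3 —bump→ 2·6 + 3 = 15 —(−1)→ 14
14 —HB6→ 2·6 + 2 —bump→ 2·7 + 2 = 16 —(−1)→ 15
15 —HB7→ 2·7 + 1 —bump→ 2·8 + 1 = 17 —(−1)→ 16
16 —HB8→ 2·8 —bump→ 2·9 = 18 —(−1)→ 17
17 —HB9→ 9 + 8 —bump→ 10 + 8 = 18 —(−1)→ 17
17 —HB10→ 10 + 7 —bump→ 11 + 7 = 18 —(−1)→ 17

0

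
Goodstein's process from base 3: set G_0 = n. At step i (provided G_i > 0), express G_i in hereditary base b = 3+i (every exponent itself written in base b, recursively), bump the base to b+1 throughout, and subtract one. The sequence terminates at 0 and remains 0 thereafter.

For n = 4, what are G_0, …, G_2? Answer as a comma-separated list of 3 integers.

(0) 4|_3 = 3 + 1 ↦ 4 + 1|_4 = 5 ⇒ 4
(1) 4|_4 = 4 ↦ 5|_5 = 5 ⇒ 4

4, 4, 4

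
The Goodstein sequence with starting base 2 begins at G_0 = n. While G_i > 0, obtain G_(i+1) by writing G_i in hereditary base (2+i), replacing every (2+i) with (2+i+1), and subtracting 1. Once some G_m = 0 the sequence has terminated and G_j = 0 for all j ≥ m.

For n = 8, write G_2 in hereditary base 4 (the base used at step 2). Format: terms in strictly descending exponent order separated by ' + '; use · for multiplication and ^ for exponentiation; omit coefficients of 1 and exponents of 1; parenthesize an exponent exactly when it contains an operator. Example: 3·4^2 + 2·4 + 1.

G_0=8  [base 2] 2^(2 + 1)  →[2↦3]→  3^(3 + 1) = 81  −1 ⇒ G_1=80
G_1=80  [base 3] 2·3^3 + 2·3^2 + 2·3 + 2  →[3↦4]→  2·4^4 + 2·4^2 + 2·4 + 2 = 554  −1 ⇒ G_2=553

2·4^4 + 2·4^2 + 2·4 + 1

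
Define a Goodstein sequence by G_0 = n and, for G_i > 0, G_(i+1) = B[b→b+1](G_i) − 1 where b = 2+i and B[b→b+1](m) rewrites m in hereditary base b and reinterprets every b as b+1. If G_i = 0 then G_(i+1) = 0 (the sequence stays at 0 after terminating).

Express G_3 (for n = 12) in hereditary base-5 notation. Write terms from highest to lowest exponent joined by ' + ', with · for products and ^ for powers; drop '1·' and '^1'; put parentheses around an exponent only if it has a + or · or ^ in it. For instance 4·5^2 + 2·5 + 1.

5^(5 + 1) + 2·5^2 + 2·5

G_0=12  [base 2] 2^(2 + 1) + 2^2  →[2↦3]→  3^(3 + 1) + 3^3 = 108  −1 ⇒ G_1=107
G_1=107  [base 3] 3^(3 + 1) + 2·3^2 + 2·3 + 2  →[3↦4]→  4^(4 + 1) + 2·4^2 + 2·4 + 2 = 1066  −1 ⇒ G_2=1065
G_2=1065  [base 4] 4^(4 + 1) + 2·4^2 + 2·4 + 1  →[4↦5]→  5^(5 + 1) + 2·5^2 + 2·5 + 1 = 15686  −1 ⇒ G_3=15685
G_3=15685  [base 5] 5^(5 + 1) + 2·5^2 + 2·5  →[5↦6]→  6^(6 + 1) + 2·6^2 + 2·6 = 280020  −1 ⇒ G_4=280019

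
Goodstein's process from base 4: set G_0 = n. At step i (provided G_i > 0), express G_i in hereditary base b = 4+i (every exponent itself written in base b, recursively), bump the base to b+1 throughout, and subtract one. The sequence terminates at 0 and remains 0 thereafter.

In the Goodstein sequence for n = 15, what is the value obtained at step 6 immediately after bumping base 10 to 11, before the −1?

i=0: 15 = 3·4 + 3 (b=4); 4→5: 3·5 + 3 = 18; 18−1 = 17
i=1: 17 = 3·5 + 2 (b=5); 5→6: 3·6 + 2 = 20; 20−1 = 19
i=2: 19 = 3·6 + 1 (b=6); 6→7: 3·7 + 1 = 22; 22−1 = 21
i=3: 21 = 3·7 (b=7); 7→8: 3·8 = 24; 24−1 = 23
i=4: 23 = 2·8 + 7 (b=8); 8→9: 2·9 + 7 = 25; 25−1 = 24
i=5: 24 = 2·9 + 6 (b=9); 9→10: 2·10 + 6 = 26; 26−1 = 25
i=6: 25 = 2·10 + 5 (b=10); 10→11: 2·11 + 5 = 27; 27−1 = 26

27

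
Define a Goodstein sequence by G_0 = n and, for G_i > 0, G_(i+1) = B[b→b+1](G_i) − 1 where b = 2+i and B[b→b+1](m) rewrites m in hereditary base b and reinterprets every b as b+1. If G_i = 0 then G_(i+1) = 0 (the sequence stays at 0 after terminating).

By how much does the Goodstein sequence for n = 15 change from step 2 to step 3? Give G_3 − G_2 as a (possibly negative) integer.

(0) 15|_2 = 2^(2 + 1) + 2^2 + 2 + 1 ↦ 3^(3 + 1) + 3^3 + 3 + 1|_3 = 112 ⇒ 111
(1) 111|_3 = 3^(3 + 1) + 3^3 + 3 ↦ 4^(4 + 1) + 4^4 + 4|_4 = 1284 ⇒ 1283
(2) 1283|_4 = 4^(4 + 1) + 4^4 + 3 ↦ 5^(5 + 1) + 5^5 + 3|_5 = 18753 ⇒ 18752

17469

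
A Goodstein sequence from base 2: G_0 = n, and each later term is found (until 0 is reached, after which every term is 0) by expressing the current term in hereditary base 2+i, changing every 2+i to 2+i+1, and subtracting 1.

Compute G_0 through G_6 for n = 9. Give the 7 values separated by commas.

i=0: 9 = 2^(2 + 1) + 1 (b=2); 2→3: 3^(3 + 1) + 1 = 82; 82−1 = 81
i=1: 81 = 3^(3 + 1) (b=3); 3→4: 4^(4 + 1) = 1024; 1024−1 = 1023
i=2: 1023 = 3·4^4 + 3·4^3 + 3·4^2 + 3·4 + 3 (b=4); 4→5: 3·5^5 + 3·5^3 + 3·5^2 + 3·5 + 3 = 9843; 9843−1 = 9842
i=3: 9842 = 3·5^5 + 3·5^3 + 3·5^2 + 3·5 + 2 (b=5); 5→6: 3·6^6 + 3·6^3 + 3·6^2 + 3·6 + 2 = 140744; 140744−1 = 140743
i=4: 140743 = 3·6^6 + 3·6^3 + 3·6^2 + 3·6 + 1 (b=6); 6→7: 3·7^7 + 3·7^3 + 3·7^2 + 3·7 + 1 = 2471827; 2471827−1 = 2471826
i=5: 2471826 = 3·7^7 + 3·7^3 + 3·7^2 + 3·7 (b=7); 7→8: 3·8^8 + 3·8^3 + 3·8^2 + 3·8 = 50333400; 50333400−1 = 50333399

9, 81, 1023, 9842, 140743, 2471826, 50333399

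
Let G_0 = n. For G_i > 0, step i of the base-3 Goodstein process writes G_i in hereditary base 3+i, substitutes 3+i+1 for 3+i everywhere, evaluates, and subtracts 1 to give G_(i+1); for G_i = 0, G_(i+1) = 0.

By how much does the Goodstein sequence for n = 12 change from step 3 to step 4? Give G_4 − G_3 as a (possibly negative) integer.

G_0 = 12. HB_3(12) = 3^2 + 3. Bump = 20. G_1 = 19.
G_1 = 19. HB_4(19) = 4^2 + 3. Bump = 28. G_2 = 27.
G_2 = 27. HB_5(27) = 5^2 + 2. Bump = 38. G_3 = 37.
G_3 = 37. HB_6(37) = 6^2 + 1. Bump = 50. G_4 = 49.

12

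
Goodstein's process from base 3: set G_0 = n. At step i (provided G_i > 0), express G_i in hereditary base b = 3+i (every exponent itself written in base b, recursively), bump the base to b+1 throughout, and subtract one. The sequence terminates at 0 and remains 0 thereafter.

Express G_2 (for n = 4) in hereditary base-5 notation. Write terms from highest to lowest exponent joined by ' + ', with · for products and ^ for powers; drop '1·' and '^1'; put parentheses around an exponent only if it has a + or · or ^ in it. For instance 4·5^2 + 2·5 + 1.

4

G_0=4  [base 3] 3 + 1  →[3↦4]→  4 + 1 = 5  −1 ⇒ G_1=4
G_1=4  [base 4] 4  →[4↦5]→  5 = 5  −1 ⇒ G_2=4
G_2=4  [base 5] 4  →[5↦6]→  4 = 4  −1 ⇒ G_3=3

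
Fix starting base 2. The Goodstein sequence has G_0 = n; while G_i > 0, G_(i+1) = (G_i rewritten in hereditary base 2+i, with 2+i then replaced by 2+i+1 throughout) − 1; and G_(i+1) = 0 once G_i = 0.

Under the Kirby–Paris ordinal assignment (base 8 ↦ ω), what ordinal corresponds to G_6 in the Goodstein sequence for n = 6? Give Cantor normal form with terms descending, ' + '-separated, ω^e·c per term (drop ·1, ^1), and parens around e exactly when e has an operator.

ω^5·5 + ω^4·5 + ω^3·5 + ω^2·5 + ω·5 + 3

G_0=6  [base 2] 2^2 + 2  →[2↦3]→  3^3 + 3 = 30  −1 ⇒ G_1=29
G_1=29  [base 3] 3^3 + 2  →[3↦4]→  4^4 + 2 = 258  −1 ⇒ G_2=257
G_2=257  [base 4] 4^4 + 1  →[4↦5]→  5^5 + 1 = 3126  −1 ⇒ G_3=3125
G_3=3125  [base 5] 5^5  →[5↦6]→  6^6 = 46656  −1 ⇒ G_4=46655
G_4=46655  [base 6] 5·6^5 + 5·6^4 + 5·6^3 + 5·6^2 + 5·6 + 5  →[6↦7]→  5·7^5 + 5·7^4 + 5·7^3 + 5·7^2 + 5·7 + 5 = 98040  −1 ⇒ G_5=98039
G_5=98039  [base 7] 5·7^5 + 5·7^4 + 5·7^3 + 5·7^2 + 5·7 + 4  →[7↦8]→  5·8^5 + 5·8^4 + 5·8^3 + 5·8^2 + 5·8 + 4 = 187244  −1 ⇒ G_6=187243
G_6=187243  [base 8] 5·8^5 + 5·8^4 + 5·8^3 + 5·8^2 + 5·8 + 3  →[8↦9]→  5·9^5 + 5·9^4 + 5·9^3 + 5·9^2 + 5·9 + 3 = 332148  −1 ⇒ G_7=332147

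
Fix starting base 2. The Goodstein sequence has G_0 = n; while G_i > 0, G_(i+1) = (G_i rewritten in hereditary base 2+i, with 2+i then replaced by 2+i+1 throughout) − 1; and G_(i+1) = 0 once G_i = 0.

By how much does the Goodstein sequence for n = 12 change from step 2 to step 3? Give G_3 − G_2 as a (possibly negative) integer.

(0) 12|_2 = 2^(2 + 1) + 2^2 ↦ 3^(3 + 1) + 3^3|_3 = 108 ⇒ 107
(1) 107|_3 = 3^(3 + 1) + 2·3^2 + 2·3 + 2 ↦ 4^(4 + 1) + 2·4^2 + 2·4 + 2|_4 = 1066 ⇒ 1065
(2) 1065|_4 = 4^(4 + 1) + 2·4^2 + 2·4 + 1 ↦ 5^(5 + 1) + 2·5^2 + 2·5 + 1|_5 = 15686 ⇒ 15685

14620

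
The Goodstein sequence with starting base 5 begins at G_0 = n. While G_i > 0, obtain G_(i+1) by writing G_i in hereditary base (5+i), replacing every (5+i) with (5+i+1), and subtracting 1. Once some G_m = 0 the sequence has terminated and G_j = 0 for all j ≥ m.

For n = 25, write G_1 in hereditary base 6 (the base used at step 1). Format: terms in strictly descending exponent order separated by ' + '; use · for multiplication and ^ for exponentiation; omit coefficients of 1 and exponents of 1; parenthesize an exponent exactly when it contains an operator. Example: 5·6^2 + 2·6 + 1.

(0) 25|_5 = 5^2 ↦ 6^2|_6 = 36 ⇒ 35
(1) 35|_6 = 5·6 + 5 ↦ 5·7 + 5|_7 = 40 ⇒ 39

5·6 + 5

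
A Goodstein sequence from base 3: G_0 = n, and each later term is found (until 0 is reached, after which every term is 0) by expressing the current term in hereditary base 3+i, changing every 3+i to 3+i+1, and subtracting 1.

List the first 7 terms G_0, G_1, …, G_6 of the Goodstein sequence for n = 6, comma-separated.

i=0: 6 = 2·3 (b=3); 3→4: 2·4 = 8; 8−1 = 7
i=1: 7 = 4 + 3 (b=4); 4→5: 5 + 3 = 8; 8−1 = 7
i=2: 7 = 5 + 2 (b=5); 5→6: 6 + 2 = 8; 8−1 = 7
i=3: 7 = 6 + 1 (b=6); 6→7: 7 + 1 = 8; 8−1 = 7
i=4: 7 = 7 (b=7); 7→8: 8 = 8; 8−1 = 7
i=5: 7 = 7 (b=8); 8→9: 7 = 7; 7−1 = 6

6, 7, 7, 7, 7, 7, 6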